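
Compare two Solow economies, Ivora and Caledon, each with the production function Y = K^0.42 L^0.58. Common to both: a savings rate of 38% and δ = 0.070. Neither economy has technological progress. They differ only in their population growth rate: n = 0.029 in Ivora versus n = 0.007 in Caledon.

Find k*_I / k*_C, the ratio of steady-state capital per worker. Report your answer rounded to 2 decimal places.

ratio ≈ 0.65

Steady-state k* = [s/(n + δ)]^(1/(1−α)), so the ratio is [ (s_I/(n + δ)_I) / (s_C/(n + δ)_C) ]^1.7241.
s_I/(n + δ)_I = 0.38/0.099 = 3.8384; s_C/(n + δ)_C = 0.38/0.077 = 4.9351.
Ratio = (3.8384/4.9351)^1.7241 = 0.7778^1.7241 ≈ 0.6484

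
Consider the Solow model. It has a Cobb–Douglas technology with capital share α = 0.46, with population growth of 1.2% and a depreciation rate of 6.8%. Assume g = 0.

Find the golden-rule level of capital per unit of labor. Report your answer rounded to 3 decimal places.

k_gold ≈ 25.515

The golden rule sets f'(k) = n + δ, i.e. α·k^(α−1) = n + δ.
So k^(1−α) = α / (n + δ) = 0.46 / 0.080 = 5.7500.
k_gold = 5.7500^(1/0.54) ≈ 25.5148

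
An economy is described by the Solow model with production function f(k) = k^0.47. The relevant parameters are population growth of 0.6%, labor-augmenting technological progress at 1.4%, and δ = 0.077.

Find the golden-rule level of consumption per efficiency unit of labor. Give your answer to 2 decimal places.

At the golden rule, f'(k) = n + g + δ, so α·k^(α−1) = n + g + δ and k_gold = (α/(n + g + δ))^(1/(1−α)).
k_gold = (0.47/0.097)^(1/0.53) = 4.8454^1.8868 ≈ 19.6372
c_gold = f(k_gold) − (n + g + δ)·k_gold = 4.0527 − 0.097×19.6372 ≈ 2.1479

c_gold ≈ 2.15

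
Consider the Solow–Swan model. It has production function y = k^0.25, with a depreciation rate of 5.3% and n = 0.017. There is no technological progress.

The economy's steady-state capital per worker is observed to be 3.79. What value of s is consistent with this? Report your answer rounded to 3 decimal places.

s ≈ 0.190

Steady state requires s·f(k) = (n + δ)·k, i.e. s·k^α = (n + δ)·k.
So s / (n + δ) = (k*)^(1−α) = 3.79^0.75 = 2.7163.
Therefore s = 2.7163 × (n + δ) = 2.7163 × 0.070 = 0.1901.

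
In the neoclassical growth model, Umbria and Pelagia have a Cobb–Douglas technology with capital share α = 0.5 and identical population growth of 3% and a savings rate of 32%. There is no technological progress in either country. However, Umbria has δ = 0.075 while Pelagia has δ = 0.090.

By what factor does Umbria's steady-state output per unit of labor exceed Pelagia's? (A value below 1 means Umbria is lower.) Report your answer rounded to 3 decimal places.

Steady-state y* = [s/(n + δ)]^(α/(1−α)), so the ratio is [ (s_U/(n + δ)_U) / (s_P/(n + δ)_P) ]^1.
s_U/(n + δ)_U = 0.32/0.105 = 3.0476; s_P/(n + δ)_P = 0.32/0.120 = 2.6667.
Ratio = (3.0476/2.6667)^1 = 1.1428^1 ≈ 1.1428

ratio ≈ 1.143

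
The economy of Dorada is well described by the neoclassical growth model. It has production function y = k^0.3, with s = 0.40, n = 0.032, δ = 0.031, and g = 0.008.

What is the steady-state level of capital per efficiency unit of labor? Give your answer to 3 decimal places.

k* = 11.819

Steady state requires s·f(k) = (n + g + δ)·k, i.e. s·k^α = (n + g + δ)·k.
Dividing both sides by k: k^(1−α) = s / (n + g + δ).
k^0.7 = 0.40 / (0.032 + 0.008 + 0.031) = 0.40 / 0.071 = 5.6338
k* = 5.6338^(1/0.7) ≈ 11.8188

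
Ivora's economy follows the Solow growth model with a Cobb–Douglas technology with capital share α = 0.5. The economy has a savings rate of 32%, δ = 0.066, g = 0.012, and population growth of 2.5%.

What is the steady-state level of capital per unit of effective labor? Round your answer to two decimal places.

At the steady state, Δk = 0, so s·k^α = (n + g + δ)·k.
Dividing both sides by k: k^(1−α) = s / (n + g + δ).
k^0.5 = 0.32 / (0.025 + 0.012 + 0.066) = 0.32 / 0.103 = 3.1068
k* = 3.1068^(1/0.5) ≈ 9.6522

k* = 9.65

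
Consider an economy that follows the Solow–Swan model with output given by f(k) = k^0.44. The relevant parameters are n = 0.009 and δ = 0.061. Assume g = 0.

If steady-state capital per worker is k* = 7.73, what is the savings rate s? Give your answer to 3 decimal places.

At the steady state, Δk = 0, so s·k^α = (n + δ)·k.
So s / (n + δ) = (k*)^(1−α) = 7.73^0.56 = 3.1433.
Therefore s = 3.1433 × (n + δ) = 3.1433 × 0.070 = 0.2200.

s ≈ 0.220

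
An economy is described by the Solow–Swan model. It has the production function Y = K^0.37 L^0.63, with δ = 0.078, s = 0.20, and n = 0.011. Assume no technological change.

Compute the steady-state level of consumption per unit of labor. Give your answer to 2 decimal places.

c* ≈ 1.29

At the steady state, Δk = 0, so s·k^α = (n + δ)·k.
Dividing both sides by k: k^(1−α) = s / (n + δ).
k^0.63 = 0.20 / (0.011 + 0.078) = 0.20 / 0.089 = 2.2472
k* = 2.2472^(1/0.63) ≈ 3.6154
y* = (k*)^α = 3.6154^0.37 ≈ 1.6089
c* = (1 − s)·y* = (1 − 0.20) × 1.6089 ≈ 1.2871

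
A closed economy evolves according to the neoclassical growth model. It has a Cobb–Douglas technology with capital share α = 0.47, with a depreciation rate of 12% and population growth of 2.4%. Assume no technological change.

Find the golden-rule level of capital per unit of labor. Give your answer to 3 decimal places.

The golden rule sets f'(k) = n + δ, i.e. α·k^(α−1) = n + δ.
So k^(1−α) = α / (n + δ) = 0.47 / 0.144 = 3.2639.
k_gold = 3.2639^(1/0.53) ≈ 9.3178

k_gold ≈ 9.318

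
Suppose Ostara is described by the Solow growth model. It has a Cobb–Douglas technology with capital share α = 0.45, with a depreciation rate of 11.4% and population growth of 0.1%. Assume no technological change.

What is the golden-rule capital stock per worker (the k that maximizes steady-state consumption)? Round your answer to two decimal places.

k_gold ≈ 11.95

The golden rule sets f'(k) = n + δ, i.e. α·k^(α−1) = n + δ.
So k^(1−α) = α / (n + δ) = 0.45 / 0.115 = 3.9130.
k_gold = 3.9130^(1/0.55) ≈ 11.9479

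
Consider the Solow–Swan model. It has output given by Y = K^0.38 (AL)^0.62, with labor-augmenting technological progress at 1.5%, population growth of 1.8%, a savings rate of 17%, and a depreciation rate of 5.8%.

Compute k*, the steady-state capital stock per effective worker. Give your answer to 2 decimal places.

k* = 2.74

Steady state requires s·f(k) = (n + g + δ)·k, i.e. s·k^α = (n + g + δ)·k.
Dividing both sides by k: k^(1−α) = s / (n + g + δ).
k^0.62 = 0.17 / (0.018 + 0.015 + 0.058) = 0.17 / 0.091 = 1.8681
k* = 1.8681^(1/0.62) ≈ 2.7399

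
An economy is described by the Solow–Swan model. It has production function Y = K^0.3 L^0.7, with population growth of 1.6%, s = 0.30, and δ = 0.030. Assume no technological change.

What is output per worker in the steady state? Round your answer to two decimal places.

y* ≈ 2.23

In steady state, investment equals break-even investment: s·k^α = (n + δ)·k.
Dividing both sides by k: k^(1−α) = s / (n + δ).
k^0.7 = 0.30 / (0.016 + 0.030) = 0.30 / 0.046 = 6.5217
k* = 6.5217^(1/0.7) ≈ 14.5671
y* = (k*)^α = 14.5671^0.3 ≈ 2.2336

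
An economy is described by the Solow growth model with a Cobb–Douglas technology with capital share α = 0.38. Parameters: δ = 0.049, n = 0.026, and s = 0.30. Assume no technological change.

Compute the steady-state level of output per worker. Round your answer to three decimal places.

Steady state requires s·f(k) = (n + δ)·k, i.e. s·k^α = (n + δ)·k.
Rearranging, k^(1−α) = s / (n + δ).
k^0.62 = 0.30 / (0.026 + 0.049) = 0.30 / 0.075 = 4.0000
k* = 4.0000^(1/0.62) ≈ 9.3554
y* = (k*)^α = 9.3554^0.38 ≈ 2.3389

y* = 2.339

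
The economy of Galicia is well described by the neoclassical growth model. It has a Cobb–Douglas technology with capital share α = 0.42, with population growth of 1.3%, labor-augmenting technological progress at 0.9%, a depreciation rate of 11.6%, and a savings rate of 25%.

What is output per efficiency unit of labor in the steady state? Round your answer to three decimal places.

y* ≈ 1.538

In steady state, investment equals break-even investment: s·k^α = (n + g + δ)·k.
Dividing both sides by k: k^(1−α) = s / (n + g + δ).
k^0.58 = 0.25 / (0.013 + 0.009 + 0.116) = 0.25 / 0.138 = 1.8116
k* = 1.8116^(1/0.58) ≈ 2.7857
y* = (k*)^α = 2.7857^0.42 ≈ 1.5377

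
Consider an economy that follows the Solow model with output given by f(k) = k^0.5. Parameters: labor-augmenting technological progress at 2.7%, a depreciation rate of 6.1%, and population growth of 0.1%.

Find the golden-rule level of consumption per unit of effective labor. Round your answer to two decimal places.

At the golden rule, f'(k) = n + g + δ, so α·k^(α−1) = n + g + δ and k_gold = (α/(n + g + δ))^(1/(1−α)).
k_gold = (0.5/0.089)^(1/0.5) = 5.6180^2 ≈ 31.5619
c_gold = f(k_gold) − (n + g + δ)·k_gold = 5.6180 − 0.089×31.5619 ≈ 2.8090

c_gold ≈ 2.81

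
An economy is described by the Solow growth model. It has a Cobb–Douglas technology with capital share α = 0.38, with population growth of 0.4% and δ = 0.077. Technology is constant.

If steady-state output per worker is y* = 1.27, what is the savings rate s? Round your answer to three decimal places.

s ≈ 0.120

Steady state requires s·f(k) = (n + δ)·k, i.e. s·k^α = (n + δ)·k.
Since y* = [s/(n + δ)]^(α/(1−α)), we have s/(n + δ) = (y*)^((1−α)/α) = 1.27^1.6316 = 1.4770.
Therefore s = 1.4770 × (n + δ) = 1.4770 × 0.081 = 0.1196.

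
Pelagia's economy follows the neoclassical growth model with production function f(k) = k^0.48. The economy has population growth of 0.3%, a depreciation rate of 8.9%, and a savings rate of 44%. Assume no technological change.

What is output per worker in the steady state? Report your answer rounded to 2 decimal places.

At the steady state, Δk = 0, so s·k^α = (n + δ)·k.
Rearranging, k^(1−α) = s / (n + δ).
k^0.52 = 0.44 / (0.003 + 0.089) = 0.44 / 0.092 = 4.7826
k* = 4.7826^(1/0.52) ≈ 20.2790
y* = (k*)^α = 20.2790^0.48 ≈ 4.2402

y* = 4.24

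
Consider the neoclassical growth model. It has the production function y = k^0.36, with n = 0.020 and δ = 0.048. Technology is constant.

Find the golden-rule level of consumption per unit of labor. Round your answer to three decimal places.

At the golden rule, f'(k) = n + δ, so α·k^(α−1) = n + δ and k_gold = (α/(n + δ))^(1/(1−α)).
k_gold = (0.36/0.068)^(1/0.64) = 5.2941^1.5625 ≈ 13.5184
c_gold = f(k_gold) − (n + δ)·k_gold = 2.5535 − 0.068×13.5184 ≈ 1.6342

c_gold ≈ 1.634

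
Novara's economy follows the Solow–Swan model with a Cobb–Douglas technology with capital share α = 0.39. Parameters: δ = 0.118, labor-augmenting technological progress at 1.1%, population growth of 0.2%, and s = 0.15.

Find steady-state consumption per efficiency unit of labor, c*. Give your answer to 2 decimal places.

c* ≈ 0.93

Steady state requires s·f(k) = (n + g + δ)·k, i.e. s·k^α = (n + g + δ)·k.
Rearranging, k^(1−α) = s / (n + g + δ).
k^0.61 = 0.15 / (0.002 + 0.011 + 0.118) = 0.15 / 0.131 = 1.1450
k* = 1.1450^(1/0.61) ≈ 1.2485
y* = (k*)^α = 1.2485^0.39 ≈ 1.0904
c* = (1 − s)·y* = (1 − 0.15) × 1.0904 ≈ 0.9268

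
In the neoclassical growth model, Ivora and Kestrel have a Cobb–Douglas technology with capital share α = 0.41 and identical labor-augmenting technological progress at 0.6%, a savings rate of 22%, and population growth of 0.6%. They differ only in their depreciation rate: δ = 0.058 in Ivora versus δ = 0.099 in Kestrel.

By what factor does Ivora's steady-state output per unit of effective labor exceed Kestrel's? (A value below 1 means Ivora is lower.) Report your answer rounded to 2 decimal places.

Steady-state y* = [s/(n + g + δ)]^(α/(1−α)), so the ratio is [ (s_I/(n + g + δ)_I) / (s_K/(n + g + δ)_K) ]^0.6949.
s_I/(n + g + δ)_I = 0.22/0.070 = 3.1429; s_K/(n + g + δ)_K = 0.22/0.111 = 1.9820.
Ratio = (3.1429/1.9820)^0.6949 = 1.5857^0.6949 ≈ 1.3776

ratio ≈ 1.38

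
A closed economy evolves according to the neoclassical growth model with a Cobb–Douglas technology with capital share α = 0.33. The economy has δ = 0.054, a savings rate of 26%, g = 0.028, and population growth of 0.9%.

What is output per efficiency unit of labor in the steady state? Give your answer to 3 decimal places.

In steady state, investment equals break-even investment: s·k^α = (n + g + δ)·k.
Rearranging, k^(1−α) = s / (n + g + δ).
k^0.67 = 0.26 / (0.009 + 0.028 + 0.054) = 0.26 / 0.091 = 2.8571
k* = 2.8571^(1/0.67) ≈ 4.7917
y* = (k*)^α = 4.7917^0.33 ≈ 1.6771

y* ≈ 1.677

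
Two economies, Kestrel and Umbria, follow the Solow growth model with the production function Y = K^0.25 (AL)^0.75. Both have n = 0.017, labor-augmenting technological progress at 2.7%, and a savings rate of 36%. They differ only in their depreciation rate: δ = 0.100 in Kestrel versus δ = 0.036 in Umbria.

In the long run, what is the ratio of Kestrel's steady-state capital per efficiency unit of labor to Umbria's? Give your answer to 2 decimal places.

Steady-state k* = [s/(n + g + δ)]^(1/(1−α)), so the ratio is [ (s_K/(n + g + δ)_K) / (s_U/(n + g + δ)_U) ]^1.3333.
s_K/(n + g + δ)_K = 0.36/0.144 = 2.5000; s_U/(n + g + δ)_U = 0.36/0.080 = 4.5000.
Ratio = (2.5000/4.5000)^1.3333 = 0.5556^1.3333 ≈ 0.4568

ratio ≈ 0.46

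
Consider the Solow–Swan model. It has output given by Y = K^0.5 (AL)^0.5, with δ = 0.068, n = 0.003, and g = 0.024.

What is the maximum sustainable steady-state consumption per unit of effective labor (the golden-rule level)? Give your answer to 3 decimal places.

c_gold ≈ 2.632

At the golden rule, f'(k) = n + g + δ, so α·k^(α−1) = n + g + δ and k_gold = (α/(n + g + δ))^(1/(1−α)).
k_gold = (0.5/0.095)^(1/0.5) = 5.2632^2 ≈ 27.7013
c_gold = f(k_gold) − (n + g + δ)·k_gold = 5.2632 − 0.095×27.7013 ≈ 2.6316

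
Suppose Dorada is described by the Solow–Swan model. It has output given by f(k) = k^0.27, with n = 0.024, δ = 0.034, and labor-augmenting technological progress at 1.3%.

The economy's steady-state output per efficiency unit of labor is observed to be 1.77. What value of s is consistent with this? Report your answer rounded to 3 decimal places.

s ≈ 0.332

Steady state requires s·f(k) = (n + g + δ)·k, i.e. s·k^α = (n + g + δ)·k.
Since y* = [s/(n + g + δ)]^(α/(1−α)), we have s/(n + g + δ) = (y*)^((1−α)/α) = 1.77^2.7037 = 4.6821.
Therefore s = 4.6821 × (n + g + δ) = 4.6821 × 0.071 = 0.3324.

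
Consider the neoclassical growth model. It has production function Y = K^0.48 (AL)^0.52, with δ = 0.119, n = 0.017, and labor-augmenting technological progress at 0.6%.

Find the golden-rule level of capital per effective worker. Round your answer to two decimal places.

The golden rule sets f'(k) = n + g + δ, i.e. α·k^(α−1) = n + g + δ.
So k^(1−α) = α / (n + g + δ) = 0.48 / 0.142 = 3.3803.
k_gold = 3.3803^(1/0.52) ≈ 10.4045

k_gold ≈ 10.40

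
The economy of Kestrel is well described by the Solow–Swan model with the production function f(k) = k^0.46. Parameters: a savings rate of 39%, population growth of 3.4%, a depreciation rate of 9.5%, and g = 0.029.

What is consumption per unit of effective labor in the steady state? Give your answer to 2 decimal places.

c* = 1.32

In steady state, investment equals break-even investment: s·k^α = (n + g + δ)·k.
Rearranging, k^(1−α) = s / (n + g + δ).
k^0.54 = 0.39 / (0.034 + 0.029 + 0.095) = 0.39 / 0.158 = 2.4684
k* = 2.4684^(1/0.54) ≈ 5.3296
y* = (k*)^α = 5.3296^0.46 ≈ 2.1591
c* = (1 − s)·y* = (1 − 0.39) × 2.1591 ≈ 1.3171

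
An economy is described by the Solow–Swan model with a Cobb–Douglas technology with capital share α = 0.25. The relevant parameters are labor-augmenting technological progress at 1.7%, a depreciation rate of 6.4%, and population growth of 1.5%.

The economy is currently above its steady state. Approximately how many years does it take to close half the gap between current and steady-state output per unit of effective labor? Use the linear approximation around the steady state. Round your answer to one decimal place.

Near the steady state the convergence rate is λ = (1 − α)(n + g + δ).
λ = (1 − 0.25) × 0.096 = 0.75 × 0.096 = 0.0720
Half-life = ln 2 / λ = 0.6931 / 0.0720 ≈ 9.63 years

about 9.6 years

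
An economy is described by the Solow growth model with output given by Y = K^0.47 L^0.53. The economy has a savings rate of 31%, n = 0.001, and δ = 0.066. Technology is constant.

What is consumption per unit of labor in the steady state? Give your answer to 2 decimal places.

In steady state, investment equals break-even investment: s·k^α = (n + δ)·k.
Rearranging, k^(1−α) = s / (n + δ).
k^0.53 = 0.31 / (0.001 + 0.066) = 0.31 / 0.067 = 4.6269
k* = 4.6269^(1/0.53) ≈ 17.9997
y* = (k*)^α = 17.9997^0.47 ≈ 3.8902
c* = (1 − s)·y* = (1 − 0.31) × 3.8902 ≈ 2.6842

c* = 2.68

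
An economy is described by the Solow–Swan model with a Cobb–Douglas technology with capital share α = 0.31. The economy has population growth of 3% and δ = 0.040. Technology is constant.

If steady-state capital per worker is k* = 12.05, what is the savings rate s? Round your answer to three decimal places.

Steady state requires s·f(k) = (n + δ)·k, i.e. s·k^α = (n + δ)·k.
So s / (n + δ) = (k*)^(1−α) = 12.05^0.69 = 5.5703.
Therefore s = 5.5703 × (n + δ) = 5.5703 × 0.070 = 0.3899.

s ≈ 0.390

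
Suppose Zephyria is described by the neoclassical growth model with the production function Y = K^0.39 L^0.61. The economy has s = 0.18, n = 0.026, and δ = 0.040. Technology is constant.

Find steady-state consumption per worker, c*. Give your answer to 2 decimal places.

c* = 1.56

Steady state requires s·f(k) = (n + δ)·k, i.e. s·k^α = (n + δ)·k.
Dividing both sides by k: k^(1−α) = s / (n + δ).
k^0.61 = 0.18 / (0.026 + 0.040) = 0.18 / 0.066 = 2.7273
k* = 2.7273^(1/0.61) ≈ 5.1798
y* = (k*)^α = 5.1798^0.39 ≈ 1.8992
c* = (1 − s)·y* = (1 − 0.18) × 1.8992 ≈ 1.5573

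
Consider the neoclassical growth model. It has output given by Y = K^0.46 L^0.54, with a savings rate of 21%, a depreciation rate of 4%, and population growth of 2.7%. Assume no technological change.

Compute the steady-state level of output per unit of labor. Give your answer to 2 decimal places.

In steady state, investment equals break-even investment: s·k^α = (n + δ)·k.
Dividing both sides by k: k^(1−α) = s / (n + δ).
k^0.54 = 0.21 / (0.027 + 0.040) = 0.21 / 0.067 = 3.1343
k* = 3.1343^(1/0.54) ≈ 8.2943
y* = (k*)^α = 8.2943^0.46 ≈ 2.6463

y* ≈ 2.65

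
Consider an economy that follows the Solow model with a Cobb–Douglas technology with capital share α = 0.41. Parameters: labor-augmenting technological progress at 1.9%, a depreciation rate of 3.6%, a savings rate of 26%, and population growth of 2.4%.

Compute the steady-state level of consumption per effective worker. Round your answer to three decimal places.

Steady state requires s·f(k) = (n + g + δ)·k, i.e. s·k^α = (n + g + δ)·k.
Rearranging, k^(1−α) = s / (n + g + δ).
k^0.59 = 0.26 / (0.024 + 0.019 + 0.036) = 0.26 / 0.079 = 3.2911
k* = 3.2911^(1/0.59) ≈ 7.5309
y* = (k*)^α = 7.5309^0.41 ≈ 2.2883
c* = (1 − s)·y* = (1 − 0.26) × 2.2883 ≈ 1.6933

c* = 1.693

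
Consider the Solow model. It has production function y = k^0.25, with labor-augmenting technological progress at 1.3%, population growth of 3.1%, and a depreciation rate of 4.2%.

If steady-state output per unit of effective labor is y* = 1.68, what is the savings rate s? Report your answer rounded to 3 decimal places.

At the steady state, Δk = 0, so s·k^α = (n + g + δ)·k.
Since y* = [s/(n + g + δ)]^(α/(1−α)), we have s/(n + g + δ) = (y*)^((1−α)/α) = 1.68^3 = 4.7416.
Therefore s = 4.7416 × (n + g + δ) = 4.7416 × 0.086 = 0.4078.

s ≈ 0.408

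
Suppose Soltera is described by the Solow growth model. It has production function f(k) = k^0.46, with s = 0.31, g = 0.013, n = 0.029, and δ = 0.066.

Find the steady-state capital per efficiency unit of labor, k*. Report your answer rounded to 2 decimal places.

k* ≈ 7.05

In steady state, investment equals break-even investment: s·k^α = (n + g + δ)·k.
Dividing both sides by k: k^(1−α) = s / (n + g + δ).
k^0.54 = 0.31 / (0.029 + 0.013 + 0.066) = 0.31 / 0.108 = 2.8704
k* = 2.8704^(1/0.54) ≈ 7.0476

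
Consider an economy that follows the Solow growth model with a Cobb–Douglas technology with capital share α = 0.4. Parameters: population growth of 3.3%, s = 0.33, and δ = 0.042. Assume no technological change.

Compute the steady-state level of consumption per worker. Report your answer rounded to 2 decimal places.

c* ≈ 1.80

At the steady state, Δk = 0, so s·k^α = (n + δ)·k.
Dividing both sides by k: k^(1−α) = s / (n + δ).
k^0.6 = 0.33 / (0.033 + 0.042) = 0.33 / 0.075 = 4.4000
k* = 4.4000^(1/0.6) ≈ 11.8147
y* = (k*)^α = 11.8147^0.4 ≈ 2.6852
c* = (1 − s)·y* = (1 − 0.33) × 2.6852 ≈ 1.7991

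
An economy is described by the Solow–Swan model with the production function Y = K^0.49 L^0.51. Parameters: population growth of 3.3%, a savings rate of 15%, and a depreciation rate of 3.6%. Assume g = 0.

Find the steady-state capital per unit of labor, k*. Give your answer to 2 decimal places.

At the steady state, Δk = 0, so s·k^α = (n + δ)·k.
Dividing both sides by k: k^(1−α) = s / (n + δ).
k^0.51 = 0.15 / (0.033 + 0.036) = 0.15 / 0.069 = 2.1739
k* = 2.1739^(1/0.51) ≈ 4.5841

k* ≈ 4.58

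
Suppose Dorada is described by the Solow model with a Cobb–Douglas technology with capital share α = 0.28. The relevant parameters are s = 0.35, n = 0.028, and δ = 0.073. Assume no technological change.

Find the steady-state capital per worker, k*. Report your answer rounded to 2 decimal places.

k* ≈ 5.62

Steady state requires s·f(k) = (n + δ)·k, i.e. s·k^α = (n + δ)·k.
Rearranging, k^(1−α) = s / (n + δ).
k^0.72 = 0.35 / (0.028 + 0.073) = 0.35 / 0.101 = 3.4653
k* = 3.4653^(1/0.72) ≈ 5.6188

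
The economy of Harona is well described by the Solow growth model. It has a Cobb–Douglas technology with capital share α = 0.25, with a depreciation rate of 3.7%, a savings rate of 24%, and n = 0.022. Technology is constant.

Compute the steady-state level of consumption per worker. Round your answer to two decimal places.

In steady state, investment equals break-even investment: s·k^α = (n + δ)·k.
Dividing both sides by k: k^(1−α) = s / (n + δ).
k^0.75 = 0.24 / (0.022 + 0.037) = 0.24 / 0.059 = 4.0678
k* = 4.0678^(1/0.75) ≈ 6.4935
y* = (k*)^α = 6.4935^0.25 ≈ 1.5963
c* = (1 − s)·y* = (1 − 0.24) × 1.5963 ≈ 1.2132

c* = 1.21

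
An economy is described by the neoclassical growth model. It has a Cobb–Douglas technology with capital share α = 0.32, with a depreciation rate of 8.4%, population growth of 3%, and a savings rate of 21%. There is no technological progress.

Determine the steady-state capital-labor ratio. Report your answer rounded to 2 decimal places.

k* = 2.46

In steady state, investment equals break-even investment: s·k^α = (n + δ)·k.
Dividing both sides by k: k^(1−α) = s / (n + δ).
k^0.68 = 0.21 / (0.030 + 0.084) = 0.21 / 0.114 = 1.8421
k* = 1.8421^(1/0.68) ≈ 2.4557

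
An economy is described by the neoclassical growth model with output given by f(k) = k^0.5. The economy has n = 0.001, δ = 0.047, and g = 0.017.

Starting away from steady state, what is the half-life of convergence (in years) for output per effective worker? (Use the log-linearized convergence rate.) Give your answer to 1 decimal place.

t_½ ≈ 21.3 years

Near the steady state the convergence rate is λ = (1 − α)(n + g + δ).
λ = (1 − 0.5) × 0.065 = 0.5 × 0.065 = 0.0325
Half-life = ln 2 / λ = 0.6931 / 0.0325 ≈ 21.33 years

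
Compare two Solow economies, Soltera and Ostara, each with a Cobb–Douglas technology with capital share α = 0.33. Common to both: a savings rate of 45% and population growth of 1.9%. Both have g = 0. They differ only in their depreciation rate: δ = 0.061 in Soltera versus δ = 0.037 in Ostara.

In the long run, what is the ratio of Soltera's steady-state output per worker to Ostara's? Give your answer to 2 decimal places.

Steady-state y* = [s/(n + δ)]^(α/(1−α)), so the ratio is [ (s_S/(n + δ)_S) / (s_O/(n + δ)_O) ]^0.4925.
s_S/(n + δ)_S = 0.45/0.080 = 5.6250; s_O/(n + δ)_O = 0.45/0.056 = 8.0357.
Ratio = (5.6250/8.0357)^0.4925 = 0.7000^0.4925 ≈ 0.8389

y*_S / y*_O ≈ 0.84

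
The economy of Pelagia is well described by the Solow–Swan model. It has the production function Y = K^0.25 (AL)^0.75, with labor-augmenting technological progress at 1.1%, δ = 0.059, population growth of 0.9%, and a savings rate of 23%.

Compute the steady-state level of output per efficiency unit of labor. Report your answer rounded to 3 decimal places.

Steady state requires s·f(k) = (n + g + δ)·k, i.e. s·k^α = (n + g + δ)·k.
Rearranging, k^(1−α) = s / (n + g + δ).
k^0.75 = 0.23 / (0.009 + 0.011 + 0.059) = 0.23 / 0.079 = 2.9114
k* = 2.9114^(1/0.75) ≈ 4.1572
y* = (k*)^α = 4.1572^0.25 ≈ 1.4279

y* ≈ 1.428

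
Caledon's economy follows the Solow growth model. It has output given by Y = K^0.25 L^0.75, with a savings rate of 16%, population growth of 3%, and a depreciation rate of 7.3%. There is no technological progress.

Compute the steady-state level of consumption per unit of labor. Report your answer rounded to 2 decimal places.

In steady state, investment equals break-even investment: s·k^α = (n + δ)·k.
Rearranging, k^(1−α) = s / (n + δ).
k^0.75 = 0.16 / (0.030 + 0.073) = 0.16 / 0.103 = 1.5534
k* = 1.5534^(1/0.75) ≈ 1.7991
y* = (k*)^α = 1.7991^0.25 ≈ 1.1581
c* = (1 − s)·y* = (1 − 0.16) × 1.1581 ≈ 0.9728

c* = 0.97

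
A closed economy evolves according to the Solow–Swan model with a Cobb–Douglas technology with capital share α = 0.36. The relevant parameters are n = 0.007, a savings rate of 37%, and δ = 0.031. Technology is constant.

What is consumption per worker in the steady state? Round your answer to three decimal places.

Steady state requires s·f(k) = (n + δ)·k, i.e. s·k^α = (n + δ)·k.
Rearranging, k^(1−α) = s / (n + δ).
k^0.64 = 0.37 / (0.007 + 0.031) = 0.37 / 0.038 = 9.7368
k* = 9.7368^(1/0.64) ≈ 35.0268
y* = (k*)^α = 35.0268^0.36 ≈ 3.5974
c* = (1 − s)·y* = (1 − 0.37) × 3.5974 ≈ 2.2664

c* = 2.266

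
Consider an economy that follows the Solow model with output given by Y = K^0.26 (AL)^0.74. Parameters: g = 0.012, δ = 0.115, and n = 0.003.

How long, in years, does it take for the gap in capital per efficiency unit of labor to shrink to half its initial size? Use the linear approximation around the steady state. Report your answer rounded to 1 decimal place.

t_½ ≈ 7.2 years

Near the steady state the convergence rate is λ = (1 − α)(n + g + δ).
λ = (1 − 0.26) × 0.130 = 0.74 × 0.130 = 0.0962
Half-life = ln 2 / λ = 0.6931 / 0.0962 ≈ 7.20 years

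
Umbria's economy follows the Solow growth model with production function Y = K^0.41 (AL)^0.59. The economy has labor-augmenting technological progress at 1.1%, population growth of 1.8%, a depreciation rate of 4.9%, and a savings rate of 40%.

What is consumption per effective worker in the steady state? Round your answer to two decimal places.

Steady state requires s·f(k) = (n + g + δ)·k, i.e. s·k^α = (n + g + δ)·k.
Rearranging, k^(1−α) = s / (n + g + δ).
k^0.59 = 0.40 / (0.018 + 0.011 + 0.049) = 0.40 / 0.078 = 5.1282
k* = 5.1282^(1/0.59) ≈ 15.9709
y* = (k*)^α = 15.9709^0.41 ≈ 3.1143
c* = (1 − s)·y* = (1 − 0.40) × 3.1143 ≈ 1.8686

c* ≈ 1.87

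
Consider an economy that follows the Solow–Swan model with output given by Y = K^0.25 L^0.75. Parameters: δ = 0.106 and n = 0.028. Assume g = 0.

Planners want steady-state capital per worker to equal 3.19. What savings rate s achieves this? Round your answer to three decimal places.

In steady state, investment equals break-even investment: s·k^α = (n + δ)·k.
So s / (n + δ) = (k*)^(1−α) = 3.19^0.75 = 2.3869.
Therefore s = 2.3869 × (n + δ) = 2.3869 × 0.134 = 0.3198.

s ≈ 0.320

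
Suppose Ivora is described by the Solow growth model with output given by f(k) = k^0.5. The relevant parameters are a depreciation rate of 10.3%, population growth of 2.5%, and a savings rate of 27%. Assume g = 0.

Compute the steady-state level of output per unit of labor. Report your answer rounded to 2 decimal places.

At the steady state, Δk = 0, so s·k^α = (n + δ)·k.
Rearranging, k^(1−α) = s / (n + δ).
k^0.5 = 0.27 / (0.025 + 0.103) = 0.27 / 0.128 = 2.1094
k* = 2.1094^(1/0.5) ≈ 4.4496
y* = (k*)^α = 4.4496^0.5 ≈ 2.1094

y* = 2.11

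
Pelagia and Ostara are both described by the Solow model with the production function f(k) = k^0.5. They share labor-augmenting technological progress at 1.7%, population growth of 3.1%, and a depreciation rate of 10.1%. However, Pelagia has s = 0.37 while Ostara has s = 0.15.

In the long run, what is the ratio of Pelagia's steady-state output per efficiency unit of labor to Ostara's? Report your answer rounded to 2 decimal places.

Steady-state y* = [s/(n + g + δ)]^(α/(1−α)), so the ratio is [ (s_P/(n + g + δ)_P) / (s_O/(n + g + δ)_O) ]^1.
s_P/(n + g + δ)_P = 0.37/0.149 = 2.4832; s_O/(n + g + δ)_O = 0.15/0.149 = 1.0067.
Ratio = (2.4832/1.0067)^1 = 2.4667^1 ≈ 2.4667

y*_P / y*_O ≈ 2.47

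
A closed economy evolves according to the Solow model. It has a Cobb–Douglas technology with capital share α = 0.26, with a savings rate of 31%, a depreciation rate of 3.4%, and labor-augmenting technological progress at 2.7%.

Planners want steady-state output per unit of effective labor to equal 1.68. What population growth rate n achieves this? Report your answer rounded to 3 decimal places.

n ≈ 0.010

At the steady state, Δk = 0, so s·k^α = (n + g + δ)·k.
Since y* = [s/(n + g + δ)]^(α/(1−α)), we have s/(n + g + δ) = (y*)^((1−α)/α) = 1.68^2.8462 = 4.3780.
Therefore n + g + δ = s / 4.3780 = 0.31 / 4.3780 = 0.0708, so n = 0.0708 − 0.061 = 0.0098.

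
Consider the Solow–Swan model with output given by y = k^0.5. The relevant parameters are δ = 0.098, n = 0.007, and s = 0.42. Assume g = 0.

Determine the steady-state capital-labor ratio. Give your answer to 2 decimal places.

k* ≈ 16.00

At the steady state, Δk = 0, so s·k^α = (n + δ)·k.
Dividing both sides by k: k^(1−α) = s / (n + δ).
k^0.5 = 0.42 / (0.007 + 0.098) = 0.42 / 0.105 = 4.0000
k* = 4.0000^(1/0.5) ≈ 16.0000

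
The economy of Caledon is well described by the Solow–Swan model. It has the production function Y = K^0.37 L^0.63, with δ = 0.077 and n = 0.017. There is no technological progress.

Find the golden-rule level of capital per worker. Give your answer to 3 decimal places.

The golden rule sets f'(k) = n + δ, i.e. α·k^(α−1) = n + δ.
So k^(1−α) = α / (n + δ) = 0.37 / 0.094 = 3.9362.
k_gold = 3.9362^(1/0.63) ≈ 8.8017

k_gold ≈ 8.802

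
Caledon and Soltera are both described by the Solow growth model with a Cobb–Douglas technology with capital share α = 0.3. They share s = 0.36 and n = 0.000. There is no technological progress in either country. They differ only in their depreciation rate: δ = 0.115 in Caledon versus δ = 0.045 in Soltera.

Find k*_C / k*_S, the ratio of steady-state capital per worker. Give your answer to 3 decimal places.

Steady-state k* = [s/(n + δ)]^(1/(1−α)), so the ratio is [ (s_C/(n + δ)_C) / (s_S/(n + δ)_S) ]^1.4286.
s_C/(n + δ)_C = 0.36/0.115 = 3.1304; s_S/(n + δ)_S = 0.36/0.045 = 8.0000.
Ratio = (3.1304/8.0000)^1.4286 = 0.3913^1.4286 ≈ 0.2617

k*_C / k*_S ≈ 0.262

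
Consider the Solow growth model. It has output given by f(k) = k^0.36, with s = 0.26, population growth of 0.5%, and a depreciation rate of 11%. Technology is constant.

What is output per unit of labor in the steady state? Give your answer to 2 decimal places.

At the steady state, Δk = 0, so s·k^α = (n + δ)·k.
Rearranging, k^(1−α) = s / (n + δ).
k^0.64 = 0.26 / (0.005 + 0.110) = 0.26 / 0.115 = 2.2609
k* = 2.2609^(1/0.64) ≈ 3.5774
y* = (k*)^α = 3.5774^0.36 ≈ 1.5823

y* ≈ 1.58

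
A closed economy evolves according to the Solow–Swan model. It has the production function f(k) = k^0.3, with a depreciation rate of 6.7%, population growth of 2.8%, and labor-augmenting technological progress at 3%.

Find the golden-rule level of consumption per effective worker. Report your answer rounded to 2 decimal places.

c_gold ≈ 1.02

At the golden rule, f'(k) = n + g + δ, so α·k^(α−1) = n + g + δ and k_gold = (α/(n + g + δ))^(1/(1−α)).
k_gold = (0.3/0.125)^(1/0.7) = 2.4000^1.4286 ≈ 3.4928
c_gold = f(k_gold) − (n + g + δ)·k_gold = 1.4553 − 0.125×3.4928 ≈ 1.0187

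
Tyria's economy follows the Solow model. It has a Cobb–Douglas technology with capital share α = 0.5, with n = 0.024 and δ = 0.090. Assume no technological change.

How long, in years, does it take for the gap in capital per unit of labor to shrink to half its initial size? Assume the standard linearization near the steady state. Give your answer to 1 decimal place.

Near the steady state the convergence rate is λ = (1 − α)(n + δ).
λ = (1 − 0.5) × 0.114 = 0.5 × 0.114 = 0.0570
Half-life = ln 2 / λ = 0.6931 / 0.0570 ≈ 12.16 years

t_½ ≈ 12.2 years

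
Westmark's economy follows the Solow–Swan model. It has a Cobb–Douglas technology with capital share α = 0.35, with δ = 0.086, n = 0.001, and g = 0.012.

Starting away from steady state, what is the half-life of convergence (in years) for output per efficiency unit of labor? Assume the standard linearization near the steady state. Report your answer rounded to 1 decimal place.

half-life ≈ 10.8 years

Near the steady state the convergence rate is λ = (1 − α)(n + g + δ).
λ = (1 − 0.35) × 0.099 = 0.65 × 0.099 = 0.06435
Half-life = ln 2 / λ = 0.6931 / 0.06435 ≈ 10.77 years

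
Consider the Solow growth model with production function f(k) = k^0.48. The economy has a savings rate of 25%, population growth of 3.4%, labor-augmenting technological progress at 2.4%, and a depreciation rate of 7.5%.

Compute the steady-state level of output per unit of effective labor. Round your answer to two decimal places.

At the steady state, Δk = 0, so s·k^α = (n + g + δ)·k.
Rearranging, k^(1−α) = s / (n + g + δ).
k^0.52 = 0.25 / (0.034 + 0.024 + 0.075) = 0.25 / 0.133 = 1.8797
k* = 1.8797^(1/0.52) ≈ 3.3658
y* = (k*)^α = 3.3658^0.48 ≈ 1.7906

y* ≈ 1.79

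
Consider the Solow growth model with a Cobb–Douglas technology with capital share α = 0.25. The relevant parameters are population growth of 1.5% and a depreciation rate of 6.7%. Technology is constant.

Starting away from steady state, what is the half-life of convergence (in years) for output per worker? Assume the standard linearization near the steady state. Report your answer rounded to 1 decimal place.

t_½ ≈ 11.3 years

Near the steady state the convergence rate is λ = (1 − α)(n + δ).
λ = (1 − 0.25) × 0.082 = 0.75 × 0.082 = 0.0615
Half-life = ln 2 / λ = 0.6931 / 0.0615 ≈ 11.27 years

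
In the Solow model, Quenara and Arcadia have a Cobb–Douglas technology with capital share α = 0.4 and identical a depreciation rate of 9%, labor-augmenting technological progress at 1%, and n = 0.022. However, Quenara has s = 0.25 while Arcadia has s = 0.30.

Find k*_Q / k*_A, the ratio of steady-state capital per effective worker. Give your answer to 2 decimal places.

Steady-state k* = [s/(n + g + δ)]^(1/(1−α)), so the ratio is [ (s_Q/(n + g + δ)_Q) / (s_A/(n + g + δ)_A) ]^1.6667.
s_Q/(n + g + δ)_Q = 0.25/0.122 = 2.0492; s_A/(n + g + δ)_A = 0.30/0.122 = 2.4590.
Ratio = (2.0492/2.4590)^1.6667 = 0.8333^1.6667 ≈ 0.7379

ratio ≈ 0.74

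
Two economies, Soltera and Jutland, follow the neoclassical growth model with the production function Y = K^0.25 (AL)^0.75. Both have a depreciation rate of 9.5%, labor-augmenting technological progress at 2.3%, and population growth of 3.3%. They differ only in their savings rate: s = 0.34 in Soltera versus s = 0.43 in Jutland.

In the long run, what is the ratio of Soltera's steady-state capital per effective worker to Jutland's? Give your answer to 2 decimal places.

Steady-state k* = [s/(n + g + δ)]^(1/(1−α)), so the ratio is [ (s_S/(n + g + δ)_S) / (s_J/(n + g + δ)_J) ]^1.3333.
s_S/(n + g + δ)_S = 0.34/0.151 = 2.2517; s_J/(n + g + δ)_J = 0.43/0.151 = 2.8477.
Ratio = (2.2517/2.8477)^1.3333 = 0.7907^1.3333 ≈ 0.7312

ratio ≈ 0.73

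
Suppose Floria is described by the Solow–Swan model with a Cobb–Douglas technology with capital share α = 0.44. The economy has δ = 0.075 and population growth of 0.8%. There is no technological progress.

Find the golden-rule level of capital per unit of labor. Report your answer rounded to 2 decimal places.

The golden rule sets f'(k) = n + δ, i.e. α·k^(α−1) = n + δ.
So k^(1−α) = α / (n + δ) = 0.44 / 0.083 = 5.3012.
k_gold = 5.3012^(1/0.56) ≈ 19.6574

k_gold ≈ 19.66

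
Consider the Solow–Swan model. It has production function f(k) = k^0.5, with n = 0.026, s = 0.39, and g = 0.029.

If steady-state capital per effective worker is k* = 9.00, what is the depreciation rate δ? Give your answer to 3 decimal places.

At the steady state, Δk = 0, so s·k^α = (n + g + δ)·k.
So s / (n + g + δ) = (k*)^(1−α) = 9.00^0.5 = 3.0000.
Therefore n + g + δ = s / 3.0000 = 0.39 / 3.0000 = 0.1300, so δ = 0.1300 − 0.055 = 0.0750.

δ ≈ 0.075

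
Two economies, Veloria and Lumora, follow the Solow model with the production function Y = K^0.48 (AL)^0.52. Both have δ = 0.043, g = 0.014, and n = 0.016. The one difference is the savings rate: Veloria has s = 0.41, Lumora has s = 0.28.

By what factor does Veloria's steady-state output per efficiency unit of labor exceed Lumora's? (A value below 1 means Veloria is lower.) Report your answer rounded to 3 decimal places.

Steady-state y* = [s/(n + g + δ)]^(α/(1−α)), so the ratio is [ (s_V/(n + g + δ)_V) / (s_L/(n + g + δ)_L) ]^0.9231.
s_V/(n + g + δ)_V = 0.41/0.073 = 5.6164; s_L/(n + g + δ)_L = 0.28/0.073 = 3.8356.
Ratio = (5.6164/3.8356)^0.9231 = 1.4643^0.9231 ≈ 1.4220

ratio ≈ 1.422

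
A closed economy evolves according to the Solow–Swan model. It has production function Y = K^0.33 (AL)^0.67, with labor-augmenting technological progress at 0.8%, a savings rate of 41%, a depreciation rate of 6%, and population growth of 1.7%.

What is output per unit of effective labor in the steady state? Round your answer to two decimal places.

y* ≈ 2.17

In steady state, investment equals break-even investment: s·k^α = (n + g + δ)·k.
Dividing both sides by k: k^(1−α) = s / (n + g + δ).
k^0.67 = 0.41 / (0.017 + 0.008 + 0.060) = 0.41 / 0.085 = 4.8235
k* = 4.8235^(1/0.67) ≈ 10.4699
y* = (k*)^α = 10.4699^0.33 ≈ 2.1706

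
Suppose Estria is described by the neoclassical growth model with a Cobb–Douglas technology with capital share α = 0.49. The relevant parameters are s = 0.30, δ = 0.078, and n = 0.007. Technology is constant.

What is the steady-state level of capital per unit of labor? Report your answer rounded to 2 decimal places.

In steady state, investment equals break-even investment: s·k^α = (n + δ)·k.
Dividing both sides by k: k^(1−α) = s / (n + δ).
k^0.51 = 0.30 / (0.007 + 0.078) = 0.30 / 0.085 = 3.5294
k* = 3.5294^(1/0.51) ≈ 11.8556

k* ≈ 11.86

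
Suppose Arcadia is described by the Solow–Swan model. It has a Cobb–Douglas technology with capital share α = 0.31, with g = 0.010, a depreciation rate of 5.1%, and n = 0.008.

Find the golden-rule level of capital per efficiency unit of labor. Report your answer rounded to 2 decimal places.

k_gold ≈ 8.82

The golden rule sets f'(k) = n + g + δ, i.e. α·k^(α−1) = n + g + δ.
So k^(1−α) = α / (n + g + δ) = 0.31 / 0.069 = 4.4928.
k_gold = 4.4928^(1/0.69) ≈ 8.8242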